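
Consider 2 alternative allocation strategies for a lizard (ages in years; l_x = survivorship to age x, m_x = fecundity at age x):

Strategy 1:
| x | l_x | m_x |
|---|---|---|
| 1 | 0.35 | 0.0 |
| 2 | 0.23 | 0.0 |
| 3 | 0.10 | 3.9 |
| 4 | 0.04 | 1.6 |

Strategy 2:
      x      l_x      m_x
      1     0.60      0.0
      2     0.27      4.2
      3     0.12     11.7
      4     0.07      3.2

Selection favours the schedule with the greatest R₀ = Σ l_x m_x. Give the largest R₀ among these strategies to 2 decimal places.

Strategy 1: R₀ = 0.35×0.0 + 0.23×0.0 + 0.10×3.9 + 0.04×1.6 = 0.4540
Strategy 2: R₀ = 0.60×0.0 + 0.27×4.2 + 0.12×11.7 + 0.07×3.2 = 2.7620
Highest R₀: strategy 2 with 2.7620.

2.76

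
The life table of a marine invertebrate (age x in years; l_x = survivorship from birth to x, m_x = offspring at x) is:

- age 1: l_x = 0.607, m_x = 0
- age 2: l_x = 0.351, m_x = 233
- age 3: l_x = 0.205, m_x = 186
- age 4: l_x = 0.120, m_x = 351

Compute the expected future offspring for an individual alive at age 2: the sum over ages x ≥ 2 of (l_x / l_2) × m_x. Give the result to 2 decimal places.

461.63

l_2 = 0.351. Conditional survival from age 2 to x is l_x / l_2.
  x=2: (0.351/0.351) × 233 = 233.0000
  x=3: (0.205/0.351) × 186 = 108.6325
  x=4: (0.120/0.351) × 351 = 120.0000
Sum = 233.0000 + 108.6325 + 120.0000 = 461.6325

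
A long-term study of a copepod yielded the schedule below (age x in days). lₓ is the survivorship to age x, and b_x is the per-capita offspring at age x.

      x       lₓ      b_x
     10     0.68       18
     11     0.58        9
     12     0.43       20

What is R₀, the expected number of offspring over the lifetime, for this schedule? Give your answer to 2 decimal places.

26.06

R₀ = Σ lₓ b_x:
  age 10: 0.68 × 18 = 12.2400
  age 11: 0.58 × 9 = 5.2200
  age 12: 0.43 × 20 = 8.6000
R₀ = 12.2400 + 5.2200 + 8.6000 = 26.0600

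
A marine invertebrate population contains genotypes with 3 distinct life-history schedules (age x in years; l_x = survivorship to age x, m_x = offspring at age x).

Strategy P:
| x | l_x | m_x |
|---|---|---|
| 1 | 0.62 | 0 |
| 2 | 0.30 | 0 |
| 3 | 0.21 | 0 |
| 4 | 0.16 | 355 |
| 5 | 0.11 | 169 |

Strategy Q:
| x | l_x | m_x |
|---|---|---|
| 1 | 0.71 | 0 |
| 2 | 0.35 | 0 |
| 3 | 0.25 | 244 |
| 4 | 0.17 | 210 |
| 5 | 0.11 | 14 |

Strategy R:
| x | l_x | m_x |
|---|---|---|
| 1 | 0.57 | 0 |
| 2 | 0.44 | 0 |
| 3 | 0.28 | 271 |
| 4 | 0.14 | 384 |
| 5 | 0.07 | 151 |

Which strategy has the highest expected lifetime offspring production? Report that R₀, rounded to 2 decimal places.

Strategy P: R₀ = 0.62×0 + 0.30×0 + 0.21×0 + 0.16×355 + 0.11×169 = 75.3900
Strategy Q: R₀ = 0.71×0 + 0.35×0 + 0.25×244 + 0.17×210 + 0.11×14 = 98.2400
Strategy R: R₀ = 0.57×0 + 0.44×0 + 0.28×271 + 0.14×384 + 0.07×151 = 140.2100
Highest R₀: strategy R with 140.2100.

140.21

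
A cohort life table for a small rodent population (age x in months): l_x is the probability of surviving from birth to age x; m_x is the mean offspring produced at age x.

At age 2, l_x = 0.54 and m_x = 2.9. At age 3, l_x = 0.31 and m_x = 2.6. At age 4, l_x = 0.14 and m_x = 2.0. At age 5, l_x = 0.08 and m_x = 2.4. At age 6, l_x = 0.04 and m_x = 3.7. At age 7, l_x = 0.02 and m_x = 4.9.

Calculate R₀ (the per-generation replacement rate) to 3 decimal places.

3.090

R₀ = Σ l_x m_x:
  age 2: 0.54 × 2.9 = 1.5660
  age 3: 0.31 × 2.6 = 0.8060
  age 4: 0.14 × 2.0 = 0.2800
  age 5: 0.08 × 2.4 = 0.1920
  age 6: 0.04 × 3.7 = 0.1480
  age 7: 0.02 × 4.9 = 0.0980
R₀ = 1.5660 + 0.8060 + 0.2800 + 0.1920 + 0.1480 + 0.0980 = 3.0900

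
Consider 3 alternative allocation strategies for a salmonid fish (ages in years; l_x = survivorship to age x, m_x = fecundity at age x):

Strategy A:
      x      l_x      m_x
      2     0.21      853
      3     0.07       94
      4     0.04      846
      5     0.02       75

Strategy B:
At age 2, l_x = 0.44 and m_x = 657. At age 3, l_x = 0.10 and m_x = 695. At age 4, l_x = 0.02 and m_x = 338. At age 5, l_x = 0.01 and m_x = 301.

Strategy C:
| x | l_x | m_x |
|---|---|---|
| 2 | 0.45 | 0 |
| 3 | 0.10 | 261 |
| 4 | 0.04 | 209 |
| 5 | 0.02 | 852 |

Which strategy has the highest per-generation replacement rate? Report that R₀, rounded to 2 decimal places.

368.35

Strategy A: R₀ = 0.21×853 + 0.07×94 + 0.04×846 + 0.02×75 = 221.0500
Strategy B: R₀ = 0.44×657 + 0.10×695 + 0.02×338 + 0.01×301 = 368.3500
Strategy C: R₀ = 0.45×0 + 0.10×261 + 0.04×209 + 0.02×852 = 51.5000
Highest R₀: strategy B with 368.3500.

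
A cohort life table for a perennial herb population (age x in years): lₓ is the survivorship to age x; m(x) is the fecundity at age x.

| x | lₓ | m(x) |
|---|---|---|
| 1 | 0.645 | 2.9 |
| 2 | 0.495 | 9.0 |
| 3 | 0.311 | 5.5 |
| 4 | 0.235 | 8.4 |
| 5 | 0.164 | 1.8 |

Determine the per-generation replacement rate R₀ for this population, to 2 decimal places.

10.31

R₀ = Σ lₓ m(x):
  age 1: 0.645 × 2.9 = 1.8705
  age 2: 0.495 × 9.0 = 4.4550
  age 3: 0.311 × 5.5 = 1.7105
  age 4: 0.235 × 8.4 = 1.9740
  age 5: 0.164 × 1.8 = 0.2952
R₀ = 1.8705 + 4.4550 + 1.7105 + 1.9740 + 0.2952 = 10.3052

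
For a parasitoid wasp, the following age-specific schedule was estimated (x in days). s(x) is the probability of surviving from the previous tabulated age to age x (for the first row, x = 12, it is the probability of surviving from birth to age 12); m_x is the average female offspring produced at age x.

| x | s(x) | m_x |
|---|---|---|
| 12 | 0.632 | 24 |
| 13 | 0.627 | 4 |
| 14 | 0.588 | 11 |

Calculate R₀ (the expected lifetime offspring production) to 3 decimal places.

19.316

Survivorship from birth: l_x = s_12·s_13·…·s_x.
  l_12 = 0.63200
  l_13 = 0.39626
  l_14 = 0.23300
R₀ = Σ l_x m_x:
  age 12: 0.63200 × 24 = 15.1680
  age 13: 0.39626 × 4 = 1.5850
  age 14: 0.23300 × 11 = 2.5630
R₀ = 15.1680 + 1.5850 + 2.5630 = 19.3160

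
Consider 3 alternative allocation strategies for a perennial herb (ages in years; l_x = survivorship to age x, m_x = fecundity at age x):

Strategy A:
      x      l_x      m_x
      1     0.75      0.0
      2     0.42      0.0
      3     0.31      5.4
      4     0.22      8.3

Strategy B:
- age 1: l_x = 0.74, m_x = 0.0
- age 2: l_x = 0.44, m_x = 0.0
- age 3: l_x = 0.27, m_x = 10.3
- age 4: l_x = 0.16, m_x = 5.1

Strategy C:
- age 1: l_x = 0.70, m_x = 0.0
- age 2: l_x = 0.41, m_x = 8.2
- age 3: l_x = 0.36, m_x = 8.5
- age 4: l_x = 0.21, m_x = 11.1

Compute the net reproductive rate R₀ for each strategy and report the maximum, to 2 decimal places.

8.75

Strategy A: R₀ = 0.75×0.0 + 0.42×0.0 + 0.31×5.4 + 0.22×8.3 = 3.5000
Strategy B: R₀ = 0.74×0.0 + 0.44×0.0 + 0.27×10.3 + 0.16×5.1 = 3.5970
Strategy C: R₀ = 0.70×0.0 + 0.41×8.2 + 0.36×8.5 + 0.21×11.1 = 8.7530
Highest R₀: strategy C with 8.7530.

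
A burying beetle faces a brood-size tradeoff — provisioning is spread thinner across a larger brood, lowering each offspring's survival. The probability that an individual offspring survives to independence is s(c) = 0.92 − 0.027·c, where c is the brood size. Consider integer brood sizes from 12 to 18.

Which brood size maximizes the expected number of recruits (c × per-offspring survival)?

17

Expected recruits = c × s(c):
  c=12: 12 × 0.596 = 7.152
  c=13: 13 × 0.569 = 7.397
  c=14: 14 × 0.542 = 7.588
  c=15: 15 × 0.515 = 7.725
  c=16: 16 × 0.488 = 7.808
  c=17: 17 × 0.461 = 7.837
  c=18: 18 × 0.434 = 7.812
Maximum at c = 17 (7.837 recruits).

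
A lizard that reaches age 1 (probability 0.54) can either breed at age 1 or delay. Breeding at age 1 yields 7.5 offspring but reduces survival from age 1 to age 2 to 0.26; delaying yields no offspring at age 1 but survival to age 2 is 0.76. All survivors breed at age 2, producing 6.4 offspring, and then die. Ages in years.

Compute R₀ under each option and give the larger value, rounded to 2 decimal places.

breed at age 1: R₀ = 0.54 × (7.5 + 0.26 × 6.4) = 0.54 × 9.1640 = 4.9486
delay to age 2: R₀ = 0.54 × (0.76 × 6.4) = 0.54 × 4.8640 = 2.6266
Higher: breed at age 1 (4.9486).

4.95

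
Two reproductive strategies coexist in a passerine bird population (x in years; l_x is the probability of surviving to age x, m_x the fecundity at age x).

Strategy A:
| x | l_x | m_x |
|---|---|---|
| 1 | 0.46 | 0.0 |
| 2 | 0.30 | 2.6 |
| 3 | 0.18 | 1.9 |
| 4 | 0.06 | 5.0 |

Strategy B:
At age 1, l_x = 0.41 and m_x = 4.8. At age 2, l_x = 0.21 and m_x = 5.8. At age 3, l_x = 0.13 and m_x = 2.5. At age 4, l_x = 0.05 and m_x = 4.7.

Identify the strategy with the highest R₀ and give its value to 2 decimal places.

Strategy A: R₀ = 0.46×0.0 + 0.30×2.6 + 0.18×1.9 + 0.06×5.0 = 1.4220
Strategy B: R₀ = 0.41×4.8 + 0.21×5.8 + 0.13×2.5 + 0.05×4.7 = 3.7460
Highest R₀: strategy B with 3.7460.

3.75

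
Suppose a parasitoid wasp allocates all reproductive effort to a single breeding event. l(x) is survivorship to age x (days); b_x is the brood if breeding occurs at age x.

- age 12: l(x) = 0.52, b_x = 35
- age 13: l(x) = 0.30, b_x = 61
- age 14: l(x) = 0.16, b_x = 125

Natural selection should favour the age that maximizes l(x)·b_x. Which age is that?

14

Expected offspring if breeding at age x = l(x) × b_x:
  age 12: 0.52 × 35 = 18.200
  age 13: 0.30 × 61 = 18.300
  age 14: 0.16 × 125 = 20.000
Maximum at age 14 (20.000).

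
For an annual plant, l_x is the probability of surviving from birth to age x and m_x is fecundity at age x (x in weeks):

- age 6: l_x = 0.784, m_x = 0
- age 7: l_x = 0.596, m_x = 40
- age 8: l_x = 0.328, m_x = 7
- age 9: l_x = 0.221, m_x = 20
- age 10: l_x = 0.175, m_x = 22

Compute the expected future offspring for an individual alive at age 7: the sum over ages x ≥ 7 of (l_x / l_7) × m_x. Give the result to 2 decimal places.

l_7 = 0.596. Conditional survival from age 7 to x is l_x / l_7.
  x=7: (0.596/0.596) × 40 = 40.0000
  x=8: (0.328/0.596) × 7 = 3.8523
  x=9: (0.221/0.596) × 20 = 7.4161
  x=10: (0.175/0.596) × 22 = 6.4597
Sum = 40.0000 + 3.8523 + 7.4161 + 6.4597 = 57.7282

57.73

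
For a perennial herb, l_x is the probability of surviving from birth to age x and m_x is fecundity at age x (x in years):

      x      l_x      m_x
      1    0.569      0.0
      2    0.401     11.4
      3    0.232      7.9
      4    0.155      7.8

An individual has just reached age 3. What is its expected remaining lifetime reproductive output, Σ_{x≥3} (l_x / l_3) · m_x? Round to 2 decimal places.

l_3 = 0.232. Conditional survival from age 3 to x is l_x / l_3.
  x=3: (0.232/0.232) × 7.9 = 7.9000
  x=4: (0.155/0.232) × 7.8 = 5.2112
Sum = 7.9000 + 5.2112 = 13.1112

13.11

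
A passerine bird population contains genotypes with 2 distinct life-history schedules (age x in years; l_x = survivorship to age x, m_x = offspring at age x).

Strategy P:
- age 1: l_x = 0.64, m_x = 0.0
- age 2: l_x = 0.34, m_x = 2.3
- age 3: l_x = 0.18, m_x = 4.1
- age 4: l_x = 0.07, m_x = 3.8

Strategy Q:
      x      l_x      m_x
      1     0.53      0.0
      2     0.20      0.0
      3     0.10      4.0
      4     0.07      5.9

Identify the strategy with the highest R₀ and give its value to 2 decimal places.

1.79

Strategy P: R₀ = 0.64×0.0 + 0.34×2.3 + 0.18×4.1 + 0.07×3.8 = 1.7860
Strategy Q: R₀ = 0.53×0.0 + 0.20×0.0 + 0.10×4.0 + 0.07×5.9 = 0.8130
Highest R₀: strategy P with 1.7860.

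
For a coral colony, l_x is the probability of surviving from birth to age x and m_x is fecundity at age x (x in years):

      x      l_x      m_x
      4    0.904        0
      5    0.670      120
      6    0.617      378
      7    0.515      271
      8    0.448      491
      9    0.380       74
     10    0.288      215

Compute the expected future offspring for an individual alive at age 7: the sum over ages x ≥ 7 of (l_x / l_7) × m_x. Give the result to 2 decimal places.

l_7 = 0.515. Conditional survival from age 7 to x is l_x / l_7.
  x=7: (0.515/0.515) × 271 = 271.0000
  x=8: (0.448/0.515) × 491 = 427.1223
  x=9: (0.380/0.515) × 74 = 54.6019
  x=10: (0.288/0.515) × 215 = 120.2330
Sum = 271.0000 + 427.1223 + 54.6019 + 120.2330 = 872.9573

872.96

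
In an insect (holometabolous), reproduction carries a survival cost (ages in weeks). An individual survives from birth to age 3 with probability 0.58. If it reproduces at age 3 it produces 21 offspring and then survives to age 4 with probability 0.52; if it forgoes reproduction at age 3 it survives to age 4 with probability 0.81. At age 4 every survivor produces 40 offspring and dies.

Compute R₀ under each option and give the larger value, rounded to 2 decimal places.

breed at age 3: R₀ = 0.58 × (21 + 0.52 × 40) = 0.58 × 41.8000 = 24.2440
delay to age 4: R₀ = 0.58 × (0.81 × 40) = 0.58 × 32.4000 = 18.7920
Higher: breed at age 3 (24.2440).

24.24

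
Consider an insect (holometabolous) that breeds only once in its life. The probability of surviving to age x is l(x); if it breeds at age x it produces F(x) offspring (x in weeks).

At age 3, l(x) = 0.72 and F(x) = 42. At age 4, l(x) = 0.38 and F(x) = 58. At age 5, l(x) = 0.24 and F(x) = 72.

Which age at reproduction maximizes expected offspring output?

3

Expected offspring if breeding at age x = l(x) × F(x):
  age 3: 0.72 × 42 = 30.240
  age 4: 0.38 × 58 = 22.040
  age 5: 0.24 × 72 = 17.280
Maximum at age 3 (30.240).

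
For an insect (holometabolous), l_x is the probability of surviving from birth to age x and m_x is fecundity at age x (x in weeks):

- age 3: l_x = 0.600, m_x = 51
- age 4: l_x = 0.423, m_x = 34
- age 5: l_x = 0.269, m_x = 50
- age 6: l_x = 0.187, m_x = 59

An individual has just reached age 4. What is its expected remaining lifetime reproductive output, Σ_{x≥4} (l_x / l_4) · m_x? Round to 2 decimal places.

91.88

l_4 = 0.423. Conditional survival from age 4 to x is l_x / l_4.
  x=4: (0.423/0.423) × 34 = 34.0000
  x=5: (0.269/0.423) × 50 = 31.7967
  x=6: (0.187/0.423) × 59 = 26.0827
Sum = 34.0000 + 31.7967 + 26.0827 = 91.8794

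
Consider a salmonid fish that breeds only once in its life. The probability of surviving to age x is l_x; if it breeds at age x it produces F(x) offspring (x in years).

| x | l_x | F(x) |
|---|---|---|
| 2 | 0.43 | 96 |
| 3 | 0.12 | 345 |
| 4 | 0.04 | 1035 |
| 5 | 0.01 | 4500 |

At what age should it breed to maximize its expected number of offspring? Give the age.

Expected offspring if breeding at age x = l_x × F(x):
  age 2: 0.43 × 96 = 41.280
  age 3: 0.12 × 345 = 41.400
  age 4: 0.04 × 1035 = 41.400
  age 5: 0.01 × 4500 = 45.000
Maximum at age 5 (45.000).

5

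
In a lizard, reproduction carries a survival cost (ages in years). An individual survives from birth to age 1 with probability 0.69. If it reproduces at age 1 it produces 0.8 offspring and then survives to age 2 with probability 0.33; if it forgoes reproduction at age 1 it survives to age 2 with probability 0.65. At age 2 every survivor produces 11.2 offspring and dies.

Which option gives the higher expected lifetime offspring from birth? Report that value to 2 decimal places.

breed at age 1: R₀ = 0.69 × (0.8 + 0.33 × 11.2) = 0.69 × 4.4960 = 3.1022
delay to age 2: R₀ = 0.69 × (0.65 × 11.2) = 0.69 × 7.2800 = 5.0232
Higher: delay to age 2 (5.0232).

5.02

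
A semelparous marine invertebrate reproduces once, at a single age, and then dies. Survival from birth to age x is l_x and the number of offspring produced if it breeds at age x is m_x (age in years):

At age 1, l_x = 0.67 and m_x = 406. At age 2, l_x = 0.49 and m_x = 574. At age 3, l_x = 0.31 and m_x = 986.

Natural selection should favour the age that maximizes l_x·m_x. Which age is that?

3

Expected offspring if breeding at age x = l_x × m_x:
  age 1: 0.67 × 406 = 272.020
  age 2: 0.49 × 574 = 281.260
  age 3: 0.31 × 986 = 305.660
Maximum at age 3 (305.660).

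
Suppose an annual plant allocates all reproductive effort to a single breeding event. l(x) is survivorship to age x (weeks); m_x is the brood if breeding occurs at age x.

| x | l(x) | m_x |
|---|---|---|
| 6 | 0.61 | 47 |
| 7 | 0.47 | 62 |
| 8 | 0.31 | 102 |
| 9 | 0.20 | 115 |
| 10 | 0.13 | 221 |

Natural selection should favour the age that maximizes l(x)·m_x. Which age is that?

8

Expected offspring if breeding at age x = l(x) × m_x:
  age 6: 0.61 × 47 = 28.670
  age 7: 0.47 × 62 = 29.140
  age 8: 0.31 × 102 = 31.620
  age 9: 0.20 × 115 = 23.000
  age 10: 0.13 × 221 = 28.730
Maximum at age 8 (31.620).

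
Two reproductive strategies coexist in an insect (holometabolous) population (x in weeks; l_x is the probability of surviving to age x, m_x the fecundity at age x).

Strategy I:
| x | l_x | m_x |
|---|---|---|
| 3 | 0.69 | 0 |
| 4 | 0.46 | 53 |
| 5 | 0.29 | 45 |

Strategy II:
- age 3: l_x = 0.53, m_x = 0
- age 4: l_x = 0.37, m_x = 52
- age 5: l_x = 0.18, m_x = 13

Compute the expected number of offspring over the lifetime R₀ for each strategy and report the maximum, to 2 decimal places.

37.43

Strategy I: R₀ = 0.69×0 + 0.46×53 + 0.29×45 = 37.4300
Strategy II: R₀ = 0.53×0 + 0.37×52 + 0.18×13 = 21.5800
Highest R₀: strategy I with 37.4300.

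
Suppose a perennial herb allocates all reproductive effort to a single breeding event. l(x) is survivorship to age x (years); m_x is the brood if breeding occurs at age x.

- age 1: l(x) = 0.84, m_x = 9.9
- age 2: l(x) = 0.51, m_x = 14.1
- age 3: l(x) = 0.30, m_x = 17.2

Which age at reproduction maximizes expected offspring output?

1

Expected offspring if breeding at age x = l(x) × m_x:
  age 1: 0.84 × 9.9 = 8.316
  age 2: 0.51 × 14.1 = 7.191
  age 3: 0.30 × 17.2 = 5.160
Maximum at age 1 (8.316).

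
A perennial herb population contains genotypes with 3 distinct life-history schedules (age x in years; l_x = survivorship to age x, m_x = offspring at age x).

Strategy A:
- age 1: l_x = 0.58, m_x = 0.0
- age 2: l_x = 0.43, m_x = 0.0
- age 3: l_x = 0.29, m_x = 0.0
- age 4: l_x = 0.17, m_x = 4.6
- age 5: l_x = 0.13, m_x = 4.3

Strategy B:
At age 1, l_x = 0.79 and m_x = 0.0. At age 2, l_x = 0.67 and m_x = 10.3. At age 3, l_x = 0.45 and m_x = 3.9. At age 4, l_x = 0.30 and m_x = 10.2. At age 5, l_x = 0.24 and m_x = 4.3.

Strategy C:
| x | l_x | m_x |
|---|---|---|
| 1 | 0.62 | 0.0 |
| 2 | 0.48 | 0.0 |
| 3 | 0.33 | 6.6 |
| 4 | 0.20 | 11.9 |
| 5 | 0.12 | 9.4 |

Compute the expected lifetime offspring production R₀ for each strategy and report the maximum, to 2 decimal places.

12.75

Strategy A: R₀ = 0.58×0.0 + 0.43×0.0 + 0.29×0.0 + 0.17×4.6 + 0.13×4.3 = 1.3410
Strategy B: R₀ = 0.79×0.0 + 0.67×10.3 + 0.45×3.9 + 0.30×10.2 + 0.24×4.3 = 12.7480
Strategy C: R₀ = 0.62×0.0 + 0.48×0.0 + 0.33×6.6 + 0.20×11.9 + 0.12×9.4 = 5.6860
Highest R₀: strategy B with 12.7480.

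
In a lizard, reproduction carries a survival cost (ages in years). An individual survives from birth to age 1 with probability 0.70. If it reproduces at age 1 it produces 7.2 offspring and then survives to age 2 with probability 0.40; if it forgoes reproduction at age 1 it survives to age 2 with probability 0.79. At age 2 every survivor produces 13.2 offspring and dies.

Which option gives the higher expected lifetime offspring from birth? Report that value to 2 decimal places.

8.74

breed at age 1: R₀ = 0.70 × (7.2 + 0.40 × 13.2) = 0.70 × 12.4800 = 8.7360
delay to age 2: R₀ = 0.70 × (0.79 × 13.2) = 0.70 × 10.4280 = 7.2996
Higher: breed at age 1 (8.7360).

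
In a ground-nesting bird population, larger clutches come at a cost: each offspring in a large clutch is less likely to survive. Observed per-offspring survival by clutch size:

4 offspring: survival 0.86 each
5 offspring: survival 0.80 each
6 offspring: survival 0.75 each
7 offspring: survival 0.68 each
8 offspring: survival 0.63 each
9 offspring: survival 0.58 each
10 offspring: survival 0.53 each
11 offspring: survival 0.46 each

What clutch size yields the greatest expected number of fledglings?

10

Expected fledglings = c × s(c):
  c=4: 4 × 0.86 = 3.440
  c=5: 5 × 0.80 = 4.000
  c=6: 6 × 0.75 = 4.500
  c=7: 7 × 0.68 = 4.760
  c=8: 8 × 0.63 = 5.040
  c=9: 9 × 0.58 = 5.220
  c=10: 10 × 0.53 = 5.300
  c=11: 11 × 0.46 = 5.060
Maximum at c = 10 (5.300 fledglings).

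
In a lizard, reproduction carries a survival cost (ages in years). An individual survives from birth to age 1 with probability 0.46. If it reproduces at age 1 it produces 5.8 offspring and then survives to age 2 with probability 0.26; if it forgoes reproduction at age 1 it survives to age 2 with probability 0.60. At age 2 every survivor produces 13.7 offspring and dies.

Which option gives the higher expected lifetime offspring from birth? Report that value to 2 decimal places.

4.31

breed at age 1: R₀ = 0.46 × (5.8 + 0.26 × 13.7) = 0.46 × 9.3620 = 4.3065
delay to age 2: R₀ = 0.46 × (0.60 × 13.7) = 0.46 × 8.2200 = 3.7812
Higher: breed at age 1 (4.3065).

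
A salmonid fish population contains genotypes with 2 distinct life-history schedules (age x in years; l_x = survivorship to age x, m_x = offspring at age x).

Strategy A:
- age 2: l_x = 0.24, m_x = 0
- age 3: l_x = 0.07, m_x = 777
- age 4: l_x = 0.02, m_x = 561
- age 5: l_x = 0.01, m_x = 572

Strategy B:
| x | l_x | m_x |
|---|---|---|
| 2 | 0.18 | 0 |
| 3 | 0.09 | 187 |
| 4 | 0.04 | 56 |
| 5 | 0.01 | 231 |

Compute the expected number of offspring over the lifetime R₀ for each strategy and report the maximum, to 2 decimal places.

71.33

Strategy A: R₀ = 0.24×0 + 0.07×777 + 0.02×561 + 0.01×572 = 71.3300
Strategy B: R₀ = 0.18×0 + 0.09×187 + 0.04×56 + 0.01×231 = 21.3800
Highest R₀: strategy A with 71.3300.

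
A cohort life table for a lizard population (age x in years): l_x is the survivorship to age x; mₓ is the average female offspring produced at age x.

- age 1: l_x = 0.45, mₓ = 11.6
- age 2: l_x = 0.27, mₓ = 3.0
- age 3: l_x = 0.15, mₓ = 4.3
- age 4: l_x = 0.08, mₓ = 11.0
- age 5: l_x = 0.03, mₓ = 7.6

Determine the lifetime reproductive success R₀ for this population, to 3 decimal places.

7.783

R₀ = Σ l_x mₓ:
  age 1: 0.45 × 11.6 = 5.2200
  age 2: 0.27 × 3.0 = 0.8100
  age 3: 0.15 × 4.3 = 0.6450
  age 4: 0.08 × 11.0 = 0.8800
  age 5: 0.03 × 7.6 = 0.2280
R₀ = 5.2200 + 0.8100 + 0.6450 + 0.8800 + 0.2280 = 7.7830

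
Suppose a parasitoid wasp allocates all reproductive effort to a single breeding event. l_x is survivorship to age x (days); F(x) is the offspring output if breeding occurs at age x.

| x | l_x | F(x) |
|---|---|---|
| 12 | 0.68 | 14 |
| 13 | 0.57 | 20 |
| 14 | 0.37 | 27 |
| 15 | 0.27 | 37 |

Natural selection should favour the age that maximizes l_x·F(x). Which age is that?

13

Expected offspring if breeding at age x = l_x × F(x):
  age 12: 0.68 × 14 = 9.520
  age 13: 0.57 × 20 = 11.400
  age 14: 0.37 × 27 = 9.990
  age 15: 0.27 × 37 = 9.990
Maximum at age 13 (11.400).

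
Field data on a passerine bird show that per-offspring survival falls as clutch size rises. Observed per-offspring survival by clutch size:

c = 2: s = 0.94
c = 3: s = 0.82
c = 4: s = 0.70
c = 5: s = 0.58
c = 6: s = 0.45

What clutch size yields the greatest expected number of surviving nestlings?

Expected surviving nestlings = c × s(c):
  c=2: 2 × 0.94 = 1.880
  c=3: 3 × 0.82 = 2.460
  c=4: 4 × 0.70 = 2.800
  c=5: 5 × 0.58 = 2.900
  c=6: 6 × 0.45 = 2.700
Maximum at c = 5 (2.900 surviving nestlings).

5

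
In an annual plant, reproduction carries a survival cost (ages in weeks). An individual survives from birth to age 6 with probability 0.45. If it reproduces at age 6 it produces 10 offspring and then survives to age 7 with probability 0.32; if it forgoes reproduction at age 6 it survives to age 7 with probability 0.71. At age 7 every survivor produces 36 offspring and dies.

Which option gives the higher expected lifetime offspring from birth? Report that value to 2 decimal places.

breed at age 6: R₀ = 0.45 × (10 + 0.32 × 36) = 0.45 × 21.5200 = 9.6840
delay to age 7: R₀ = 0.45 × (0.71 × 36) = 0.45 × 25.5600 = 11.5020
Higher: delay to age 7 (11.5020).

11.50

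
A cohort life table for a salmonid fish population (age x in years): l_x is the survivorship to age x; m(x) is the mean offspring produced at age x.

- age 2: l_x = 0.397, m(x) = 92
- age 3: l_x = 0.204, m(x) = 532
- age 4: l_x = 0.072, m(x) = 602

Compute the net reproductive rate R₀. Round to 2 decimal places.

R₀ = Σ l_x m(x):
  age 2: 0.397 × 92 = 36.5240
  age 3: 0.204 × 532 = 108.5280
  age 4: 0.072 × 602 = 43.3440
R₀ = 36.5240 + 108.5280 + 43.3440 = 188.3960

188.40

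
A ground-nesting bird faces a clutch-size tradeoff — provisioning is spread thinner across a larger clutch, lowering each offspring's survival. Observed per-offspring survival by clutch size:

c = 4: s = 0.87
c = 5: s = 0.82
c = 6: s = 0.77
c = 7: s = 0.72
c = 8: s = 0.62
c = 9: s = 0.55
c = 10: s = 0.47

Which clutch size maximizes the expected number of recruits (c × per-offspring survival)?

Expected recruits = c × s(c):
  c=4: 4 × 0.87 = 3.480
  c=5: 5 × 0.82 = 4.100
  c=6: 6 × 0.77 = 4.620
  c=7: 7 × 0.72 = 5.040
  c=8: 8 × 0.62 = 4.960
  c=9: 9 × 0.55 = 4.950
  c=10: 10 × 0.47 = 4.700
Maximum at c = 7 (5.040 recruits).

7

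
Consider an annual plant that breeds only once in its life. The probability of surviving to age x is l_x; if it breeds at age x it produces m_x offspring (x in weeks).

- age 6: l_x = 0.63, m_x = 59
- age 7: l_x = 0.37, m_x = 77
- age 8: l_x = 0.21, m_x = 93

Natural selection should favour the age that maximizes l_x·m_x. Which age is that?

6

Expected offspring if breeding at age x = l_x × m_x:
  age 6: 0.63 × 59 = 37.170
  age 7: 0.37 × 77 = 28.490
  age 8: 0.21 × 93 = 19.530
Maximum at age 6 (37.170).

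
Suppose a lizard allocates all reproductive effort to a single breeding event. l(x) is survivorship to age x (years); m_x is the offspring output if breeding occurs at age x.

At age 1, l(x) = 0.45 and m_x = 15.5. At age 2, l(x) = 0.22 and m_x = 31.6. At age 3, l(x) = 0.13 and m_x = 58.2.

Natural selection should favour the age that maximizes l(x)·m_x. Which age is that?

3

Expected offspring if breeding at age x = l(x) × m_x:
  age 1: 0.45 × 15.5 = 6.975
  age 2: 0.22 × 31.6 = 6.952
  age 3: 0.13 × 58.2 = 7.566
Maximum at age 3 (7.566).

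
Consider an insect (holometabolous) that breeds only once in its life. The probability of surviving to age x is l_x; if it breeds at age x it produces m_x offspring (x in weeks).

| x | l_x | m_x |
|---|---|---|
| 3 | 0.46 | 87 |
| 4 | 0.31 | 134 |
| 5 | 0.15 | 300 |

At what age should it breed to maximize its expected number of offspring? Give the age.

Expected offspring if breeding at age x = l_x × m_x:
  age 3: 0.46 × 87 = 40.020
  age 4: 0.31 × 134 = 41.540
  age 5: 0.15 × 300 = 45.000
Maximum at age 5 (45.000).

5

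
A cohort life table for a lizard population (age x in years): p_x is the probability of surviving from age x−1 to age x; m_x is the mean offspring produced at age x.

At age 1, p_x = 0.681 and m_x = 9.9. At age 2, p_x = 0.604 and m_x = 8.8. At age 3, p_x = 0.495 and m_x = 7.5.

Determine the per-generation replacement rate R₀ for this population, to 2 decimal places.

Survivorship from birth: l_x = p_1·p_2·…·p_x.
  l_1 = 0.68100
  l_2 = 0.41132
  l_3 = 0.20361
R₀ = Σ l_x m_x:
  age 1: 0.68100 × 9.9 = 6.7419
  age 2: 0.41132 × 8.8 = 3.6196
  age 3: 0.20361 × 7.5 = 1.5271
R₀ = 6.7419 + 3.6196 + 1.5271 = 11.8886

11.89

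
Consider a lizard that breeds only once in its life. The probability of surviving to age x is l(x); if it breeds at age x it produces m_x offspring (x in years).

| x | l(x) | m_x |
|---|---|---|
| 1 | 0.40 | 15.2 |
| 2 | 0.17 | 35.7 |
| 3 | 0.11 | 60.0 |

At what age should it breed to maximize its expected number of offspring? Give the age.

3

Expected offspring if breeding at age x = l(x) × m_x:
  age 1: 0.40 × 15.2 = 6.080
  age 2: 0.17 × 35.7 = 6.069
  age 3: 0.11 × 60.0 = 6.600
Maximum at age 3 (6.600).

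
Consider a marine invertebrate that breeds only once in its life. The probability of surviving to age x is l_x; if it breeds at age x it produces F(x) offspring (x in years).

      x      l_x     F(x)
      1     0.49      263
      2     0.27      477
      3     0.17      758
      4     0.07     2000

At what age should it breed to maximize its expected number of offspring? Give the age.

Expected offspring if breeding at age x = l_x × F(x):
  age 1: 0.49 × 263 = 128.870
  age 2: 0.27 × 477 = 128.790
  age 3: 0.17 × 758 = 128.860
  age 4: 0.07 × 2000 = 140.000
Maximum at age 4 (140.000).

4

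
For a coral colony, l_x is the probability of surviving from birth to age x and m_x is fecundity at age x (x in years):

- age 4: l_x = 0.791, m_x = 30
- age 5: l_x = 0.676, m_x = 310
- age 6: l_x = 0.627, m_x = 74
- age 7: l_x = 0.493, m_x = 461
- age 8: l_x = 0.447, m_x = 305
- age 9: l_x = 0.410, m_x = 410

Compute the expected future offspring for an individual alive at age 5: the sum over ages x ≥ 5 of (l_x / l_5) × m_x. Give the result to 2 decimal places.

l_5 = 0.676. Conditional survival from age 5 to x is l_x / l_5.
  x=5: (0.676/0.676) × 310 = 310.0000
  x=6: (0.627/0.676) × 74 = 68.6361
  x=7: (0.493/0.676) × 461 = 336.2027
  x=8: (0.447/0.676) × 305 = 201.6790
  x=9: (0.410/0.676) × 410 = 248.6686
Sum = 310.0000 + 68.6361 + 336.2027 + 201.6790 + 248.6686 = 1165.1864

1165.19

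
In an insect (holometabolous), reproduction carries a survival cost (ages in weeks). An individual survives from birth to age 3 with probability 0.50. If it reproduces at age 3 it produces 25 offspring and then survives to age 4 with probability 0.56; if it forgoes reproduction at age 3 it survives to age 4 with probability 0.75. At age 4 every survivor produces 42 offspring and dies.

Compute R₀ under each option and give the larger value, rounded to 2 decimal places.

breed at age 3: R₀ = 0.50 × (25 + 0.56 × 42) = 0.50 × 48.5200 = 24.2600
delay to age 4: R₀ = 0.50 × (0.75 × 42) = 0.50 × 31.5000 = 15.7500
Higher: breed at age 3 (24.2600).

24.26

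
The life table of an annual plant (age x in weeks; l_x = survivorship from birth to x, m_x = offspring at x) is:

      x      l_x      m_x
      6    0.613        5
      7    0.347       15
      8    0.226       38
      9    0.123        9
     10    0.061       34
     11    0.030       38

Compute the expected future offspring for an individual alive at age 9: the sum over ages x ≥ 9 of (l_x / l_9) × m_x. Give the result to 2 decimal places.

35.13

l_9 = 0.123. Conditional survival from age 9 to x is l_x / l_9.
  x=9: (0.123/0.123) × 9 = 9.0000
  x=10: (0.061/0.123) × 34 = 16.8618
  x=11: (0.030/0.123) × 38 = 9.2683
Sum = 9.0000 + 16.8618 + 9.2683 = 35.1301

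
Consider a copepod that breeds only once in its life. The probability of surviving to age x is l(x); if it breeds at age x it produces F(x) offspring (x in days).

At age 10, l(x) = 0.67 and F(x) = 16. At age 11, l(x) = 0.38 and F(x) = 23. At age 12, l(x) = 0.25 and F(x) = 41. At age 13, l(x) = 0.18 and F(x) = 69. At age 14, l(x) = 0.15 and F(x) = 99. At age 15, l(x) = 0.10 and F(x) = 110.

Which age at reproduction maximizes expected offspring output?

14

Expected offspring if breeding at age x = l(x) × F(x):
  age 10: 0.67 × 16 = 10.720
  age 11: 0.38 × 23 = 8.740
  age 12: 0.25 × 41 = 10.250
  age 13: 0.18 × 69 = 12.420
  age 14: 0.15 × 99 = 14.850
  age 15: 0.10 × 110 = 11.000
Maximum at age 14 (14.850).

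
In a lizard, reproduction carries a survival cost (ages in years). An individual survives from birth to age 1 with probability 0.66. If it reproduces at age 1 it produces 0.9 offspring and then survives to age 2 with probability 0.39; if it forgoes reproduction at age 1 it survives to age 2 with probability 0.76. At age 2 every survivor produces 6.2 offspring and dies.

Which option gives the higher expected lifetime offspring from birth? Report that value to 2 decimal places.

3.11

breed at age 1: R₀ = 0.66 × (0.9 + 0.39 × 6.2) = 0.66 × 3.3180 = 2.1899
delay to age 2: R₀ = 0.66 × (0.76 × 6.2) = 0.66 × 4.7120 = 3.1099
Higher: delay to age 2 (3.1099).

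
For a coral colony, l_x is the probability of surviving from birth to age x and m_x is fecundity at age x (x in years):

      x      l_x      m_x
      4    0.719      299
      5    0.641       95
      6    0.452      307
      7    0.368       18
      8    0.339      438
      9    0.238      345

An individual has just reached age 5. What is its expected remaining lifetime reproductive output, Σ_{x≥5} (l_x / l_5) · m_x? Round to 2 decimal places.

l_5 = 0.641. Conditional survival from age 5 to x is l_x / l_5.
  x=5: (0.641/0.641) × 95 = 95.0000
  x=6: (0.452/0.641) × 307 = 216.4805
  x=7: (0.368/0.641) × 18 = 10.3339
  x=8: (0.339/0.641) × 438 = 231.6412
  x=9: (0.238/0.641) × 345 = 128.0967
Sum = 95.0000 + 216.4805 + 10.3339 + 231.6412 + 128.0967 = 681.5523

681.55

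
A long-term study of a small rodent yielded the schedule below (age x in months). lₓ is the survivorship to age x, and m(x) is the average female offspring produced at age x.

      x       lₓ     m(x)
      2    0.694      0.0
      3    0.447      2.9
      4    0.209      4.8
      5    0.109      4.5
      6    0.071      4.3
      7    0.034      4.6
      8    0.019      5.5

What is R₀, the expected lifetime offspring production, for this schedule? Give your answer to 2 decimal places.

3.36

R₀ = Σ lₓ m(x):
  age 2: 0.694 × 0.0 = 0.0000
  age 3: 0.447 × 2.9 = 1.2963
  age 4: 0.209 × 4.8 = 1.0032
  age 5: 0.109 × 4.5 = 0.4905
  age 6: 0.071 × 4.3 = 0.3053
  age 7: 0.034 × 4.6 = 0.1564
  age 8: 0.019 × 5.5 = 0.1045
R₀ = 0.0000 + 1.2963 + 1.0032 + 0.4905 + 0.3053 + 0.1564 + 0.1045 = 3.3562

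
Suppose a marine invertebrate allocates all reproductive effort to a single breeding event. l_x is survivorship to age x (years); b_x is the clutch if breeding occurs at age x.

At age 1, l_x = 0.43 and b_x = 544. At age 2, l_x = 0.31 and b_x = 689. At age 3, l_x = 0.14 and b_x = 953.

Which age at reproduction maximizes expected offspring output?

1

Expected offspring if breeding at age x = l_x × b_x:
  age 1: 0.43 × 544 = 233.920
  age 2: 0.31 × 689 = 213.590
  age 3: 0.14 × 953 = 133.420
Maximum at age 1 (233.920).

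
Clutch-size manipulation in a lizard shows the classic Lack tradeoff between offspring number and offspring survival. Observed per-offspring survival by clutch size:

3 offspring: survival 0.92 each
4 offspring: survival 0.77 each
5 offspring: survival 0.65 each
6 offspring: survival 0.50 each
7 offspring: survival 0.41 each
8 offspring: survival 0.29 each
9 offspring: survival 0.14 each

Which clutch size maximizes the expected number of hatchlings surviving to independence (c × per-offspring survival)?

5

Expected hatchlings surviving to independence = c × s(c):
  c=3: 3 × 0.92 = 2.760
  c=4: 4 × 0.77 = 3.080
  c=5: 5 × 0.65 = 3.250
  c=6: 6 × 0.50 = 3.000
  c=7: 7 × 0.41 = 2.870
  c=8: 8 × 0.29 = 2.320
  c=9: 9 × 0.14 = 1.260
Maximum at c = 5 (3.250 hatchlings surviving to independence).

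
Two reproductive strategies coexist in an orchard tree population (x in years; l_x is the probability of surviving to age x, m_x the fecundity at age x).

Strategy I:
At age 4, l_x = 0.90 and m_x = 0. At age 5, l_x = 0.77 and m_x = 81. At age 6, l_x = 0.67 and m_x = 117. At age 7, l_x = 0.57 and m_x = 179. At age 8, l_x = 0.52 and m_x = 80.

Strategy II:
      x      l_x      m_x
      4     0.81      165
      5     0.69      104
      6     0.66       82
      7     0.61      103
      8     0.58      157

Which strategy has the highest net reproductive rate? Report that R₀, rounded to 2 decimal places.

413.42

Strategy I: R₀ = 0.90×0 + 0.77×81 + 0.67×117 + 0.57×179 + 0.52×80 = 284.3900
Strategy II: R₀ = 0.81×165 + 0.69×104 + 0.66×82 + 0.61×103 + 0.58×157 = 413.4200
Highest R₀: strategy II with 413.4200.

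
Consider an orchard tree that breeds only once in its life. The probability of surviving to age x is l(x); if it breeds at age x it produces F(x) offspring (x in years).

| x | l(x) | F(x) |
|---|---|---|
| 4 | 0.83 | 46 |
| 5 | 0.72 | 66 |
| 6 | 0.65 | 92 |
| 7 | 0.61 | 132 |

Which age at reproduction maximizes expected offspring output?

7

Expected offspring if breeding at age x = l(x) × F(x):
  age 4: 0.83 × 46 = 38.180
  age 5: 0.72 × 66 = 47.520
  age 6: 0.65 × 92 = 59.800
  age 7: 0.61 × 132 = 80.520
Maximum at age 7 (80.520).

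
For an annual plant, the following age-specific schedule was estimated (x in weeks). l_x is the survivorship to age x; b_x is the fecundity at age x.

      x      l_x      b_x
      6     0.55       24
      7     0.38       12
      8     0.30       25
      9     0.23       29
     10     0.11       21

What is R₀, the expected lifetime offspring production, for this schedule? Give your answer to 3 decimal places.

34.240

R₀ = Σ l_x b_x:
  age 6: 0.55 × 24 = 13.2000
  age 7: 0.38 × 12 = 4.5600
  age 8: 0.30 × 25 = 7.5000
  age 9: 0.23 × 29 = 6.6700
  age 10: 0.11 × 21 = 2.3100
R₀ = 13.2000 + 4.5600 + 7.5000 + 6.6700 + 2.3100 = 34.2400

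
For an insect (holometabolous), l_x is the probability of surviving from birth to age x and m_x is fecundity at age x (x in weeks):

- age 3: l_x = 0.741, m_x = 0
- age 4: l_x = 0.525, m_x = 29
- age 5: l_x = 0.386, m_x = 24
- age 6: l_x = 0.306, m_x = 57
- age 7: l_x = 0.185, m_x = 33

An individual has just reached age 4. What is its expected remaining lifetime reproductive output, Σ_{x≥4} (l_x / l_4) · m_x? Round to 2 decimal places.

l_4 = 0.525. Conditional survival from age 4 to x is l_x / l_4.
  x=4: (0.525/0.525) × 29 = 29.0000
  x=5: (0.386/0.525) × 24 = 17.6457
  x=6: (0.306/0.525) × 57 = 33.2229
  x=7: (0.185/0.525) × 33 = 11.6286
Sum = 29.0000 + 17.6457 + 33.2229 + 11.6286 = 91.4971

91.50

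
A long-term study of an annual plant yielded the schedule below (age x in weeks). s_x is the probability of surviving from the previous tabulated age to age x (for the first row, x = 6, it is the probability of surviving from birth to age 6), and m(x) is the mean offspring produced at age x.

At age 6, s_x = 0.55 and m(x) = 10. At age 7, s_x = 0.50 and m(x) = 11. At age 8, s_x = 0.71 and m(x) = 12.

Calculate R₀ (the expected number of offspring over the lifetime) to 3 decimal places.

10.868

Survivorship from birth: l_x = s_6·s_7·…·s_x.
  l_6 = 0.55000
  l_7 = 0.27500
  l_8 = 0.19525
R₀ = Σ l_x m(x):
  age 6: 0.55000 × 10 = 5.5000
  age 7: 0.27500 × 11 = 3.0250
  age 8: 0.19525 × 12 = 2.3430
R₀ = 5.5000 + 3.0250 + 2.3430 = 10.8680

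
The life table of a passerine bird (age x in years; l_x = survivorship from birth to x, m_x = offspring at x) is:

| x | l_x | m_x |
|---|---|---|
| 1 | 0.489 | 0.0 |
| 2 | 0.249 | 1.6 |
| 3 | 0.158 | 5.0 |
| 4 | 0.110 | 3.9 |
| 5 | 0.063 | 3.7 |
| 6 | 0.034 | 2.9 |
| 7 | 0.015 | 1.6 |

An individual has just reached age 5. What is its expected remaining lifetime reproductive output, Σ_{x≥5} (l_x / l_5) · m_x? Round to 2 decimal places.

5.65

l_5 = 0.063. Conditional survival from age 5 to x is l_x / l_5.
  x=5: (0.063/0.063) × 3.7 = 3.7000
  x=6: (0.034/0.063) × 2.9 = 1.5651
  x=7: (0.015/0.063) × 1.6 = 0.3810
Sum = 3.7000 + 1.5651 + 0.3810 = 5.6460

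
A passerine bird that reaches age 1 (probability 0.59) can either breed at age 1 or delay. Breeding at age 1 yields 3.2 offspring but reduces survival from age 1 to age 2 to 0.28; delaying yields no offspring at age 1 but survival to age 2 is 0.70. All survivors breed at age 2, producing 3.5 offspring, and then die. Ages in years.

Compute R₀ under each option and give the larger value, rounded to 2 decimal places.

2.47

breed at age 1: R₀ = 0.59 × (3.2 + 0.28 × 3.5) = 0.59 × 4.1800 = 2.4662
delay to age 2: R₀ = 0.59 × (0.70 × 3.5) = 0.59 × 2.4500 = 1.4455
Higher: breed at age 1 (2.4662).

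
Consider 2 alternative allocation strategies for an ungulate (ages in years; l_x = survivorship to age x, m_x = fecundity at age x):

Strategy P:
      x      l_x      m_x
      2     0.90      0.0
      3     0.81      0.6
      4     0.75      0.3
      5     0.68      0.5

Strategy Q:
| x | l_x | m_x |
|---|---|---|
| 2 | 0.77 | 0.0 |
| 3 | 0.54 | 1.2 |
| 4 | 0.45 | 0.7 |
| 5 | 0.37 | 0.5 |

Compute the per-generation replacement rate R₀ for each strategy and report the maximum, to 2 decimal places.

Strategy P: R₀ = 0.90×0.0 + 0.81×0.6 + 0.75×0.3 + 0.68×0.5 = 1.0510
Strategy Q: R₀ = 0.77×0.0 + 0.54×1.2 + 0.45×0.7 + 0.37×0.5 = 1.1480
Highest R₀: strategy Q with 1.1480.

1.15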